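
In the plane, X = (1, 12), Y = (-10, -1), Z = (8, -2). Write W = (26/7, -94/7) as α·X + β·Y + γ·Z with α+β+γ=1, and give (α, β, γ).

Signed area of the reference triangle: [XYZ] = ½·(1·(-1−(-2)) + (-10)·(-2−12) + 8·(12−(-1))) = ½·(1 + 140 + 104) = 245/2.
[WYZ] = ½·((26/7)·(-1−(-2)) + (-10)·(-2−(-94/7)) + 8·(-94/7−(-1))) = ½·(26/7 − 800/7 − 696/7) = -105, so the X-coordinate is (-105)/(245/2) = -6/7.
[XWZ] = ½·(1·(-94/7−(-2)) + (26/7)·(-2−12) + 8·(12−(-94/7))) = ½·(-80/7 − 52 + 1424/7) = 70, so the Y-coordinate is 4/7.
[XYW] = ½·(1·(-1−(-94/7)) + (-10)·(-94/7−12) + (26/7)·(12−(-1))) = ½·(87/7 + 1780/7 + 338/7) = 315/2, so the Z-coordinate is 9/7.
Check: -6/7 + 4/7 + 9/7 = 1.

(-6/7, 4/7, 9/7)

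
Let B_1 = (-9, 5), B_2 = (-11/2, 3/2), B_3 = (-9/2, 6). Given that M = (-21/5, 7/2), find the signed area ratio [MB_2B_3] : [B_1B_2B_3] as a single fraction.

-1/5

[B_1B_2B_3] = ½·((-9)·(3/2−6) + (-11/2)·(6−5) + (-9/2)·(5−(3/2))) = ½·(81/2 − 11/2 − 63/4) = 77/8.
[MB_2B_3] = ½·((-21/5)·(3/2−6) + (-11/2)·(6−(7/2)) + (-9/2)·(7/2−(3/2))) = ½·(189/10 − 55/4 − 9) = -77/40, so the ratio is (-77/40)/(77/8) = -1/5.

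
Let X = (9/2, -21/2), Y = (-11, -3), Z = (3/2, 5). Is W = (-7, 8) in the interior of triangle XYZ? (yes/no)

no

Barycentric coordinates of W: (-422/871, 491/871, 802/871).
The three coordinates are negative, positive, positive; a point is interior exactly when all three are positive.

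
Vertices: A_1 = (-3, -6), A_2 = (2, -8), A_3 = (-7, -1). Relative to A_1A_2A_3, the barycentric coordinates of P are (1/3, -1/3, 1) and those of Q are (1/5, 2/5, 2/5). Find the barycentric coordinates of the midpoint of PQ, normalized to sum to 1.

Since both coordinate triples sum to 1, the midpoint's barycentrics are the componentwise average.
(1/3+1/5)/2 = 4/15; similarly 1/30 and 7/10.

(4/15, 1/30, 7/10)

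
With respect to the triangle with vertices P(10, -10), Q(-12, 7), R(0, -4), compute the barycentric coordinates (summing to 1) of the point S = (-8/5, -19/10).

Signed area of the reference triangle: [PQR] = ½·(10·(7−(-4)) + (-12)·(-4−(-10)) + 0·(-10−7)) = ½·(110 − 72 + 0) = 19.
[SQR] = ½·((-8/5)·(7−(-4)) + (-12)·(-4−(-19/10)) + 0·(-19/10−7)) = ½·(-88/5 + 126/5 + 0) = 19/5, so the P-coordinate is (19/5)/19 = 1/5.
[PSR] = ½·(10·(-19/10−(-4)) + (-8/5)·(-4−(-10)) + 0·(-10−(-19/10))) = ½·(21 − 48/5 + 0) = 57/10, so the Q-coordinate is 3/10.
[PQS] = ½·(10·(7−(-19/10)) + (-12)·(-19/10−(-10)) + (-8/5)·(-10−7)) = ½·(89 − 486/5 + 136/5) = 19/2, so the R-coordinate is 1/2.
Check: 1/5 + 3/10 + 1/2 = 1.

(1/5, 3/10, 1/2)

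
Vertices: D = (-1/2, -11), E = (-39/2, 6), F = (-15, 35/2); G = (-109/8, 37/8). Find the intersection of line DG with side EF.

(-18, 59/6)

Barycentric coordinates of G with respect to DEF: (1/4, 1/2, 1/4).
On side EF the D-coordinate is zero; dropping G's D-weight 1/4 and renormalizing the remaining 1/2 : 1/4 gives weights 2/3, 1/3 on E, F.
H = (2/3)·(-39/2, 6) + (1/3)·(-15, 35/2) = (-18, 59/6).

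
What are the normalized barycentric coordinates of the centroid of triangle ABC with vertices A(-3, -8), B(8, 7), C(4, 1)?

(1/3, 1/3, 1/3)

The centroid is the average of the vertices, so each weight is 1/3.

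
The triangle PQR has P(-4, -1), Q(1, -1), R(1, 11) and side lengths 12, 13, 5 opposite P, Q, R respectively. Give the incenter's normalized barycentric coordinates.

(2/5, 13/30, 1/6)

The incenter has barycentric coordinates proportional to the opposite side lengths: (12 : 13 : 5).
Normalizing by 12+13+5 = 30 gives (2/5, 13/30, 1/6).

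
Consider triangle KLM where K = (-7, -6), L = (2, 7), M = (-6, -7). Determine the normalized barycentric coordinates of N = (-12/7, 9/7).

(2/7, 4/7, 1/7)

Signed area of the reference triangle: [KLM] = ½·((-7)·(7−(-7)) + 2·(-7−(-6)) + (-6)·(-6−7)) = ½·(-98 − 2 + 78) = -11.
[NLM] = ½·((-12/7)·(7−(-7)) + 2·(-7−(9/7)) + (-6)·(9/7−7)) = ½·(-24 − 116/7 + 240/7) = -22/7, so the K-coordinate is (-22/7)/(-11) = 2/7.
[KNM] = ½·((-7)·(9/7−(-7)) + (-12/7)·(-7−(-6)) + (-6)·(-6−(9/7))) = ½·(-58 + 12/7 + 306/7) = -44/7, so the L-coordinate is 4/7.
[KLN] = ½·((-7)·(7−(9/7)) + 2·(9/7−(-6)) + (-12/7)·(-6−7)) = ½·(-40 + 102/7 + 156/7) = -11/7, so the M-coordinate is 1/7.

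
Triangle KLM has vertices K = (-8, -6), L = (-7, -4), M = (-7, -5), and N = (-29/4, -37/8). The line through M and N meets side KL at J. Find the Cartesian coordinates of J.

Barycentric coordinates of N with respect to KLM: (1/4, 5/8, 1/8).
On side KL the M-coordinate is zero; dropping N's M-weight 1/8 and renormalizing the remaining 1/4 : 5/8 gives weights 2/7, 5/7 on K, L.
J = (2/7)·(-8, -6) + (5/7)·(-7, -4) = (-51/7, -32/7).

(-51/7, -32/7)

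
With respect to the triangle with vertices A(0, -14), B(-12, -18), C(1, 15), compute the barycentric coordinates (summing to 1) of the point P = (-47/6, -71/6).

(1/6, 2/3, 1/6)

Signed area of the reference triangle: [ABC] = ½·(0·(-18−15) + (-12)·(15−(-14)) + 1·(-14−(-18))) = ½·(0 − 348 + 4) = -172.
[PBC] = ½·((-47/6)·(-18−15) + (-12)·(15−(-71/6)) + 1·(-71/6−(-18))) = ½·(517/2 − 322 + 37/6) = -86/3, so the A-coordinate is (-86/3)/(-172) = 1/6.
[APC] = ½·(0·(-71/6−15) + (-47/6)·(15−(-14)) + 1·(-14−(-71/6))) = ½·(0 − 1363/6 − 13/6) = -344/3, so the B-coordinate is 2/3.
[ABP] = ½·(0·(-18−(-71/6)) + (-12)·(-71/6−(-14)) + (-47/6)·(-14−(-18))) = ½·(0 − 26 − 94/3) = -86/3, so the C-coordinate is 1/6.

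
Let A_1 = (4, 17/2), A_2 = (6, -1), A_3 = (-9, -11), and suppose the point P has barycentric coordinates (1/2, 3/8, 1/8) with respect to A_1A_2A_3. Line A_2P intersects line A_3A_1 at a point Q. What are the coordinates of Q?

Line A_2P meets A_3A_1 where the A_2-coordinate vanishes; zeroing P's A_2-weight and renormalizing leaves A_3, A_1-weights 1/8 : 1/2 → (1/5, 4/5).
So Q = (1/5)·A_3 + (4/5)·A_1 = (7/5, 23/5).

(7/5, 23/5)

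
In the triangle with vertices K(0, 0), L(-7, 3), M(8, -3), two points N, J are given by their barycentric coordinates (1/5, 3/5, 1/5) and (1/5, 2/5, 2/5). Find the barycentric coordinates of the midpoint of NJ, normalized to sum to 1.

Since both coordinate triples sum to 1, the midpoint's barycentrics are the componentwise average.
(1/5+1/5)/2 = 1/5; similarly 1/2 and 3/10.

(1/5, 1/2, 3/10)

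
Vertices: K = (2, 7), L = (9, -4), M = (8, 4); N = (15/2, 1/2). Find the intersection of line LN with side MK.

Barycentric coordinates of N with respect to KLM: (1/6, 1/2, 1/3).
On side MK the L-coordinate is zero; dropping N's L-weight 1/2 and renormalizing the remaining 1/3 : 1/6 gives weights 2/3, 1/3 on M, K.
J = (2/3)·(8, 4) + (1/3)·(2, 7) = (6, 5).

(6, 5)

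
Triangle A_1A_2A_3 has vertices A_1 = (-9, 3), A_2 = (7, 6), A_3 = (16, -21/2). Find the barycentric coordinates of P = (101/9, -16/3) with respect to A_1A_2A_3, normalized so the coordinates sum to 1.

Signed area of the reference triangle: [A_1A_2A_3] = ½·((-9)·(6−(-21/2)) + 7·(-21/2−3) + 16·(3−6)) = ½·(-297/2 − 189/2 − 48) = -291/2.
[PA_2A_3] = ½·((101/9)·(6−(-21/2)) + 7·(-21/2−(-16/3)) + 16·(-16/3−6)) = ½·(1111/6 − 217/6 − 544/3) = -97/6, so the A_1-coordinate is (-97/6)/(-291/2) = 1/9.
[A_1PA_3] = ½·((-9)·(-16/3−(-21/2)) + (101/9)·(-21/2−3) + 16·(3−(-16/3))) = ½·(-93/2 − 303/2 + 400/3) = -97/3, so the A_2-coordinate is 2/9.
[A_1A_2P] = ½·((-9)·(6−(-16/3)) + 7·(-16/3−3) + (101/9)·(3−6)) = ½·(-102 − 175/3 − 101/3) = -97, so the A_3-coordinate is 2/3.
Check: 1/9 + 2/9 + 2/3 = 1.

(1/9, 2/9, 2/3)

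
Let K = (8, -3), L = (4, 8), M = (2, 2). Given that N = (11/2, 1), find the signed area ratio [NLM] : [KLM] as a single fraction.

[KLM] = ½·(8·(8−2) + 4·(2−(-3)) + 2·(-3−8)) = ½·(48 + 20 − 22) = 23.
[NLM] = ½·((11/2)·(8−2) + 4·(2−1) + 2·(1−8)) = ½·(33 + 4 − 14) = 23/2, so the ratio is (23/2)/23 = 1/2.

1/2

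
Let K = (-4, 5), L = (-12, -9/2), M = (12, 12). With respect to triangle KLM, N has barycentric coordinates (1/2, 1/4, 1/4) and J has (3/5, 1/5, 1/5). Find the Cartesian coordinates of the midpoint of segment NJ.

(-11/5, 71/16)

Barycentric coordinates of the midpoint are the average: (11/20, 9/40, 9/40).
Converting: (11/20)·K + (9/40)·L + (9/40)·M = (-11/5, 71/16).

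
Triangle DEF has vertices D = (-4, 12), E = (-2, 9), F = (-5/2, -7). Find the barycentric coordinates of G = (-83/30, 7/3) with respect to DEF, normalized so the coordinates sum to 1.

Signed area of the reference triangle: [DEF] = ½·((-4)·(9−(-7)) + (-2)·(-7−12) + (-5/2)·(12−9)) = ½·(-64 + 38 − 15/2) = -67/4.
[GEF] = ½·((-83/30)·(9−(-7)) + (-2)·(-7−(7/3)) + (-5/2)·(7/3−9)) = ½·(-664/15 + 56/3 + 50/3) = -67/15, so the D-coordinate is (-67/15)/(-67/4) = 4/15.
[DGF] = ½·((-4)·(7/3−(-7)) + (-83/30)·(-7−12) + (-5/2)·(12−(7/3))) = ½·(-112/3 + 1577/30 − 145/6) = -67/15, so the E-coordinate is 4/15.
[DEG] = ½·((-4)·(9−(7/3)) + (-2)·(7/3−12) + (-83/30)·(12−9)) = ½·(-80/3 + 58/3 − 83/10) = -469/60, so the F-coordinate is 7/15.
Check: 4/15 + 4/15 + 7/15 = 1.

(4/15, 4/15, 7/15)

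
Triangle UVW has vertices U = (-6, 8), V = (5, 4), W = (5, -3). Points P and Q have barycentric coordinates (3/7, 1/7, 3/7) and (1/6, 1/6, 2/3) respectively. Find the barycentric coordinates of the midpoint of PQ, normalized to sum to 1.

Since both coordinate triples sum to 1, the midpoint's barycentrics are the componentwise average.
(3/7+1/6)/2 = 25/84; similarly 13/84 and 23/42.

(25/84, 13/84, 23/42)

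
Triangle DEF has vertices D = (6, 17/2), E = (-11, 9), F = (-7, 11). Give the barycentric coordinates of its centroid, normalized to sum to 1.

(1/3, 1/3, 1/3)

The centroid is the average of the vertices, so each weight is 1/3.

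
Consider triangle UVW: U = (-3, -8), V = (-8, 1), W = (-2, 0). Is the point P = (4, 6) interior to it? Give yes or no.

Barycentric coordinates of P: (-6/7, -6/7, 19/7).
The three coordinates are negative, negative, positive; a point is interior exactly when all three are positive.

no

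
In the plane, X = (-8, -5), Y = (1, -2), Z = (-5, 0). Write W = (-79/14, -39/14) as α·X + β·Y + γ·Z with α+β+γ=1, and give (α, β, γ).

(1/2, 1/7, 5/14)

Signed area of the reference triangle: [XYZ] = ½·((-8)·(-2−0) + 1·(0−(-5)) + (-5)·(-5−(-2))) = ½·(16 + 5 + 15) = 18.
[WYZ] = ½·((-79/14)·(-2−0) + 1·(0−(-39/14)) + (-5)·(-39/14−(-2))) = ½·(79/7 + 39/14 + 55/14) = 9, so the X-coordinate is 9/18 = 1/2.
[XWZ] = ½·((-8)·(-39/14−0) + (-79/14)·(0−(-5)) + (-5)·(-5−(-39/14))) = ½·(156/7 − 395/14 + 155/14) = 18/7, so the Y-coordinate is 1/7.
[XYW] = ½·((-8)·(-2−(-39/14)) + 1·(-39/14−(-5)) + (-79/14)·(-5−(-2))) = ½·(-44/7 + 31/14 + 237/14) = 45/7, so the Z-coordinate is 5/14.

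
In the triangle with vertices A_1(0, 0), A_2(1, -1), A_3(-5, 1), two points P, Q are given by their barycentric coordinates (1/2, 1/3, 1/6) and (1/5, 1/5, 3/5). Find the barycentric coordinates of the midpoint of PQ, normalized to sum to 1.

(7/20, 4/15, 23/60)

Since both coordinate triples sum to 1, the midpoint's barycentrics are the componentwise average.
(1/2+1/5)/2 = 7/20; similarly 4/15 and 23/60.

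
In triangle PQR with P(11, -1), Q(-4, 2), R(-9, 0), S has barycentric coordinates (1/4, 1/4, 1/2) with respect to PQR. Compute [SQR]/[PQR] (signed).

The signed ratio [SQR]/[PQR] equals the barycentric coordinate of S at vertex P, which is 1/4.

1/4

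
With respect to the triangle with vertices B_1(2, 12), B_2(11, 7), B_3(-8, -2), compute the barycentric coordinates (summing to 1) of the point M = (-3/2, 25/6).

Signed area of the reference triangle: [B_1B_2B_3] = ½·(2·(7−(-2)) + 11·(-2−12) + (-8)·(12−7)) = ½·(18 − 154 − 40) = -88.
[MB_2B_3] = ½·((-3/2)·(7−(-2)) + 11·(-2−(25/6)) + (-8)·(25/6−7)) = ½·(-27/2 − 407/6 + 68/3) = -88/3, so the B_1-coordinate is (-88/3)/(-88) = 1/3.
[B_1MB_3] = ½·(2·(25/6−(-2)) + (-3/2)·(-2−12) + (-8)·(12−(25/6))) = ½·(37/3 + 21 − 188/3) = -44/3, so the B_2-coordinate is 1/6.
[B_1B_2M] = ½·(2·(7−(25/6)) + 11·(25/6−12) + (-3/2)·(12−7)) = ½·(17/3 − 517/6 − 15/2) = -44, so the B_3-coordinate is 1/2.

(1/3, 1/6, 1/2)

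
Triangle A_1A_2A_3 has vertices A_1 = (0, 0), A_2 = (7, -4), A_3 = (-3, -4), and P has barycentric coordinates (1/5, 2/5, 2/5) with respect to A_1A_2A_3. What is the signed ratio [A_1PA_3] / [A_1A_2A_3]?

The signed ratio [A_1PA_3]/[A_1A_2A_3] equals the barycentric coordinate of P at vertex A_2, which is 2/5.

2/5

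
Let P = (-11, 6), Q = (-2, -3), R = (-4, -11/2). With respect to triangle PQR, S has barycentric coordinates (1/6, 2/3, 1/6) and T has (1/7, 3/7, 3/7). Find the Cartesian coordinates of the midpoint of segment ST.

(-335/84, -395/168)

Barycentric coordinates of the midpoint are the average: (13/84, 23/42, 25/84).
Converting: (13/84)·P + (23/42)·Q + (25/84)·R = (-335/84, -395/168).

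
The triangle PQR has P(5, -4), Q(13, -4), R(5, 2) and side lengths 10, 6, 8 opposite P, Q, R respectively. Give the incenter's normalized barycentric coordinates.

The incenter has barycentric coordinates proportional to the opposite side lengths: (10 : 6 : 8).
Normalizing by 10+6+8 = 24 gives (5/12, 1/4, 1/3).

(5/12, 1/4, 1/3)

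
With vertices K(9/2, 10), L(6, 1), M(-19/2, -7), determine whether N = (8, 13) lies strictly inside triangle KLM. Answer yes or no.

Barycentric coordinates of N: (340/303, 35/303, -24/101).
The three coordinates are positive, positive, negative; a point is interior exactly when all three are positive.

no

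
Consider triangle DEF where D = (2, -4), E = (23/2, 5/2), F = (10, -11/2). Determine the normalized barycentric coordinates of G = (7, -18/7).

(3/7, 2/7, 2/7)

Signed area of the reference triangle: [DEF] = ½·(2·(5/2−(-11/2)) + (23/2)·(-11/2−(-4)) + 10·(-4−(5/2))) = ½·(16 − 69/4 − 65) = -265/8.
[GEF] = ½·(7·(5/2−(-11/2)) + (23/2)·(-11/2−(-18/7)) + 10·(-18/7−(5/2))) = ½·(56 − 943/28 − 355/7) = -795/56, so the D-coordinate is (-795/56)/(-265/8) = 3/7.
[DGF] = ½·(2·(-18/7−(-11/2)) + 7·(-11/2−(-4)) + 10·(-4−(-18/7))) = ½·(41/7 − 21/2 − 100/7) = -265/28, so the E-coordinate is 2/7.
[DEG] = ½·(2·(5/2−(-18/7)) + (23/2)·(-18/7−(-4)) + 7·(-4−(5/2))) = ½·(71/7 + 115/7 − 91/2) = -265/28, so the F-coordinate is 2/7.
Check: 3/7 + 2/7 + 2/7 = 1.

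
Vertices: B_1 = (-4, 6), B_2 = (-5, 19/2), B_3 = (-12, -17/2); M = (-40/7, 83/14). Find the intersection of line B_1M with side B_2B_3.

(-32/5, 59/10)

Barycentric coordinates of M with respect to B_1B_2B_3: (2/7, 4/7, 1/7).
On side B_2B_3 the B_1-coordinate is zero; dropping M's B_1-weight 2/7 and renormalizing the remaining 4/7 : 1/7 gives weights 4/5, 1/5 on B_2, B_3.
N = (4/5)·(-5, 19/2) + (1/5)·(-12, -17/2) = (-32/5, 59/10).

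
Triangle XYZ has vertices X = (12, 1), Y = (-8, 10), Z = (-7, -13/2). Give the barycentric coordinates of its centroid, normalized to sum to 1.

The centroid is the average of the vertices, so each weight is 1/3.

(1/3, 1/3, 1/3)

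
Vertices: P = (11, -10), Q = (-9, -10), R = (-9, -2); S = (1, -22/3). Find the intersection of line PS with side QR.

(-9, -14/3)

Barycentric coordinates of S with respect to PQR: (1/2, 1/6, 1/3).
On side QR the P-coordinate is zero; dropping S's P-weight 1/2 and renormalizing the remaining 1/6 : 1/3 gives weights 1/3, 2/3 on Q, R.
T = (1/3)·(-9, -10) + (2/3)·(-9, -2) = (-9, -14/3).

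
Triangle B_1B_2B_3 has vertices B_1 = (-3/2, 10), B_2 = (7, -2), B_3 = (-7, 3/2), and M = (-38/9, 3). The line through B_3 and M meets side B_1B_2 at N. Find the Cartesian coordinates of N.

Barycentric coordinates of M with respect to B_1B_2B_3: (2/9, 1/9, 2/3).
On side B_1B_2 the B_3-coordinate is zero; dropping M's B_3-weight 2/3 and renormalizing the remaining 2/9 : 1/9 gives weights 2/3, 1/3 on B_1, B_2.
N = (2/3)·(-3/2, 10) + (1/3)·(7, -2) = (4/3, 6).

(4/3, 6)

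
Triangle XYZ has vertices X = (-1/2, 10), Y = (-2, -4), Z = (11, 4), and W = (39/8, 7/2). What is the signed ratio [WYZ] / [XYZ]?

[XYZ] = ½·((-1/2)·(-4−4) + (-2)·(4−10) + 11·(10−(-4))) = ½·(4 + 12 + 154) = 85.
[WYZ] = ½·((39/8)·(-4−4) + (-2)·(4−(7/2)) + 11·(7/2−(-4))) = ½·(-39 − 1 + 165/2) = 85/4, so the ratio is (85/4)/85 = 1/4.

1/4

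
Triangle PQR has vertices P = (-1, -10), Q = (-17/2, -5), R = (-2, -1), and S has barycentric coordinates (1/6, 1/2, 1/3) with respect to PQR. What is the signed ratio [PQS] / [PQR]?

The signed ratio [PQS]/[PQR] equals the barycentric coordinate of S at vertex R, which is 1/3.

1/3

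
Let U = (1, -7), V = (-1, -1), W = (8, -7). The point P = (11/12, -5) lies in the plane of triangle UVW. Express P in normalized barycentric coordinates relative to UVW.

Signed area of the reference triangle: [UVW] = ½·(1·(-1−(-7)) + (-1)·(-7−(-7)) + 8·(-7−(-1))) = ½·(6 + 0 − 48) = -21.
[PVW] = ½·((11/12)·(-1−(-7)) + (-1)·(-7−(-5)) + 8·(-5−(-1))) = ½·(11/2 + 2 − 32) = -49/4, so the U-coordinate is (-49/4)/(-21) = 7/12.
[UPW] = ½·(1·(-5−(-7)) + (11/12)·(-7−(-7)) + 8·(-7−(-5))) = ½·(2 + 0 − 16) = -7, so the V-coordinate is 1/3.
[UVP] = ½·(1·(-1−(-5)) + (-1)·(-5−(-7)) + (11/12)·(-7−(-1))) = ½·(4 − 2 − 11/2) = -7/4, so the W-coordinate is 1/12.
Check: 7/12 + 1/3 + 1/12 = 1.

(7/12, 1/3, 1/12)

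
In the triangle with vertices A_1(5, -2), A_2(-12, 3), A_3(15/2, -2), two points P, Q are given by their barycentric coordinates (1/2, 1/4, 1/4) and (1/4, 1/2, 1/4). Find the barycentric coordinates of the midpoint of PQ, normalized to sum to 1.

(3/8, 3/8, 1/4)

Since both coordinate triples sum to 1, the midpoint's barycentrics are the componentwise average.
(1/2+1/4)/2 = 3/8; similarly 3/8 and 1/4.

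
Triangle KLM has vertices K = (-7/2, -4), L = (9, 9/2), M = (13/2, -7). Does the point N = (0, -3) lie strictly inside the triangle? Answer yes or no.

yes

Barycentric coordinates of N: (339/490, 41/245, 69/490).
The three coordinates are positive, positive, positive; a point is interior exactly when all three are positive.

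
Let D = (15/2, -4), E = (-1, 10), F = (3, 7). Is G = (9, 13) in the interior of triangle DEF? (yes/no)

no

Barycentric coordinates of G: (-84/61, -186/61, 331/61).
The three coordinates are negative, negative, positive; a point is interior exactly when all three are positive.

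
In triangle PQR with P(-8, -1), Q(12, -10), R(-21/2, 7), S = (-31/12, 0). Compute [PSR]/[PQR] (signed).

1/3

[PQR] = ½·((-8)·(-10−7) + 12·(7−(-1)) + (-21/2)·(-1−(-10))) = ½·(136 + 96 − 189/2) = 275/4.
[PSR] = ½·((-8)·(0−7) + (-31/12)·(7−(-1)) + (-21/2)·(-1−0)) = ½·(56 − 62/3 + 21/2) = 275/12, so the ratio is (275/12)/(275/4) = 1/3.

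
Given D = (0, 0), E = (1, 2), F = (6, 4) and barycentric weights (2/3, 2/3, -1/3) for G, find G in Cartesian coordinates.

G = (2/3)·D + (2/3)·E + (-1/3)·F.
x-coordinate: (2/3)·0 + (2/3)·1 + (-1/3)·6 = -4/3.
y-coordinate: (2/3)·0 + (2/3)·2 + (-1/3)·4 = 0.

(-4/3, 0)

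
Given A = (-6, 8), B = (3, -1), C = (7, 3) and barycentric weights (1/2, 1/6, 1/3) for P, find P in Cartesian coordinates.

P = (1/2)·A + (1/6)·B + (1/3)·C.
x-coordinate: (1/2)·(-6) + (1/6)·3 + (1/3)·7 = -1/6.
y-coordinate: (1/2)·8 + (1/6)·(-1) + (1/3)·3 = 29/6.

(-1/6, 29/6)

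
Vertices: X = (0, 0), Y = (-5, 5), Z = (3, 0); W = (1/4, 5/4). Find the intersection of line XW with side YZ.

Barycentric coordinates of W with respect to XYZ: (1/4, 1/4, 1/2).
On side YZ the X-coordinate is zero; dropping W's X-weight 1/4 and renormalizing the remaining 1/4 : 1/2 gives weights 1/3, 2/3 on Y, Z.
V = (1/3)·(-5, 5) + (2/3)·(3, 0) = (1/3, 5/3).

(1/3, 5/3)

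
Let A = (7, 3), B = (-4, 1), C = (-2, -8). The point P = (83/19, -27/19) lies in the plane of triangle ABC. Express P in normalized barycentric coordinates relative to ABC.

Signed area of the reference triangle: [ABC] = ½·(7·(1−(-8)) + (-4)·(-8−3) + (-2)·(3−1)) = ½·(63 + 44 − 4) = 103/2.
[PBC] = ½·((83/19)·(1−(-8)) + (-4)·(-8−(-27/19)) + (-2)·(-27/19−1)) = ½·(747/19 + 500/19 + 92/19) = 1339/38, so the A-coordinate is (1339/38)/(103/2) = 13/19.
[APC] = ½·(7·(-27/19−(-8)) + (83/19)·(-8−3) + (-2)·(3−(-27/19))) = ½·(875/19 − 913/19 − 168/19) = -103/19, so the B-coordinate is -2/19.
[ABP] = ½·(7·(1−(-27/19)) + (-4)·(-27/19−3) + (83/19)·(3−1)) = ½·(322/19 + 336/19 + 166/19) = 412/19, so the C-coordinate is 8/19.

(13/19, -2/19, 8/19)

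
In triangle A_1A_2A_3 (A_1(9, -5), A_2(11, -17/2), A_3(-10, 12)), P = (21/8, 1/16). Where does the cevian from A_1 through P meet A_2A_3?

Barycentric coordinates of P with respect to A_1A_2A_3: (1/4, 3/8, 3/8).
On side A_2A_3 the A_1-coordinate is zero; dropping P's A_1-weight 1/4 and renormalizing the remaining 3/8 : 3/8 gives weights 1/2, 1/2 on A_2, A_3.
Q = (1/2)·(11, -17/2) + (1/2)·(-10, 12) = (1/2, 7/4).

(1/2, 7/4)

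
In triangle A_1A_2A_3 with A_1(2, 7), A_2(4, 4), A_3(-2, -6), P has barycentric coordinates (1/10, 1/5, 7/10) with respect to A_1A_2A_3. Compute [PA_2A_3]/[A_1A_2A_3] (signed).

The signed ratio [PA_2A_3]/[A_1A_2A_3] equals the barycentric coordinate of P at vertex A_1, which is 1/10.

1/10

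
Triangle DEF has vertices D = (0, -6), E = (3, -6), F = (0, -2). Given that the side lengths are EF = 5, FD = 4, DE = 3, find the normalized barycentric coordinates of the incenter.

The incenter has barycentric coordinates proportional to the opposite side lengths: (5 : 4 : 3).
Normalizing by 5+4+3 = 12 gives (5/12, 1/3, 1/4).

(5/12, 1/3, 1/4)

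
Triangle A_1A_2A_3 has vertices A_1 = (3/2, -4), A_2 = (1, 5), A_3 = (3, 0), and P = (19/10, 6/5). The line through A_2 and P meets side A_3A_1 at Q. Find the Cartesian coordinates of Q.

(5/2, -4/3)

Barycentric coordinates of P with respect to A_1A_2A_3: (1/5, 2/5, 2/5).
On side A_3A_1 the A_2-coordinate is zero; dropping P's A_2-weight 2/5 and renormalizing the remaining 2/5 : 1/5 gives weights 2/3, 1/3 on A_3, A_1.
Q = (2/3)·(3, 0) + (1/3)·(3/2, -4) = (5/2, -4/3).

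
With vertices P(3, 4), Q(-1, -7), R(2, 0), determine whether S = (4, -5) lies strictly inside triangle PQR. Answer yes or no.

Barycentric coordinates of S: (-29/5, -13/5, 47/5).
The three coordinates are negative, negative, positive; a point is interior exactly when all three are positive.

no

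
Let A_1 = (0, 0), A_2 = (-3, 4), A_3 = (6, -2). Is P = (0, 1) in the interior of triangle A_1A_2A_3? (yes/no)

yes

Barycentric coordinates of P: (1/2, 1/3, 1/6).
The three coordinates are positive, positive, positive; a point is interior exactly when all three are positive.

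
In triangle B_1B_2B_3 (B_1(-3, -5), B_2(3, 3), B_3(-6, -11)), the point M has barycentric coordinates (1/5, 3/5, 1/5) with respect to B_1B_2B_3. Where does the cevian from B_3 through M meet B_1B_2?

Line B_3M meets B_1B_2 where the B_3-coordinate vanishes; zeroing M's B_3-weight and renormalizing leaves B_1, B_2-weights 1/5 : 3/5 → (1/4, 3/4).
So N = (1/4)·B_1 + (3/4)·B_2 = (3/2, 1).

(3/2, 1)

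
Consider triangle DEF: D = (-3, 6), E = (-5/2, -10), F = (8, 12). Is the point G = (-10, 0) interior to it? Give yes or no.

no

Barycentric coordinates of G: (270/179, 24/179, -115/179).
The three coordinates are positive, positive, negative; a point is interior exactly when all three are positive.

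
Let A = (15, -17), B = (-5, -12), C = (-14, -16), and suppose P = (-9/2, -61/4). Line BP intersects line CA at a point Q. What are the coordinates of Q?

(-13/3, -49/3)

Barycentric coordinates of P with respect to ABC: (1/4, 1/4, 1/2).
On side CA the B-coordinate is zero; dropping P's B-weight 1/4 and renormalizing the remaining 1/2 : 1/4 gives weights 2/3, 1/3 on C, A.
Q = (2/3)·(-14, -16) + (1/3)·(15, -17) = (-13/3, -49/3).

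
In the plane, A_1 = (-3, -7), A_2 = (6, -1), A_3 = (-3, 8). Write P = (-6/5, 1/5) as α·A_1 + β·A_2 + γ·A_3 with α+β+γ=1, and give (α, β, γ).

Signed area of the reference triangle: [A_1A_2A_3] = ½·((-3)·(-1−8) + 6·(8−(-7)) + (-3)·(-7−(-1))) = ½·(27 + 90 + 18) = 135/2.
[PA_2A_3] = ½·((-6/5)·(-1−8) + 6·(8−(1/5)) + (-3)·(1/5−(-1))) = ½·(54/5 + 234/5 − 18/5) = 27, so the A_1-coordinate is 27/(135/2) = 2/5.
[A_1PA_3] = ½·((-3)·(1/5−8) + (-6/5)·(8−(-7)) + (-3)·(-7−(1/5))) = ½·(117/5 − 18 + 108/5) = 27/2, so the A_2-coordinate is 1/5.
[A_1A_2P] = ½·((-3)·(-1−(1/5)) + 6·(1/5−(-7)) + (-6/5)·(-7−(-1))) = ½·(18/5 + 216/5 + 36/5) = 27, so the A_3-coordinate is 2/5.

(2/5, 1/5, 2/5)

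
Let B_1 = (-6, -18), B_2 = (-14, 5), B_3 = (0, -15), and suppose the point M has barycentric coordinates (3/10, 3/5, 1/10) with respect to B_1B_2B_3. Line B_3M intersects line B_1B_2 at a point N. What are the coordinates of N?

(-34/3, -8/3)

Line B_3M meets B_1B_2 where the B_3-coordinate vanishes; zeroing M's B_3-weight and renormalizing leaves B_1, B_2-weights 3/10 : 3/5 → (1/3, 2/3).
So N = (1/3)·B_1 + (2/3)·B_2 = (-34/3, -8/3).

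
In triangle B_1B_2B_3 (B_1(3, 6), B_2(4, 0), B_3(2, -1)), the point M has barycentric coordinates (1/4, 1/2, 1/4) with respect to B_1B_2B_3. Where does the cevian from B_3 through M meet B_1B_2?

Line B_3M meets B_1B_2 where the B_3-coordinate vanishes; zeroing M's B_3-weight and renormalizing leaves B_1, B_2-weights 1/4 : 1/2 → (1/3, 2/3).
So N = (1/3)·B_1 + (2/3)·B_2 = (11/3, 2).

(11/3, 2)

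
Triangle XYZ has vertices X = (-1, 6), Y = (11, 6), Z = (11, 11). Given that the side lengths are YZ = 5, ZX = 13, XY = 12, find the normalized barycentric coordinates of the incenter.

The incenter has barycentric coordinates proportional to the opposite side lengths: (5 : 13 : 12).
Normalizing by 5+13+12 = 30 gives (1/6, 13/30, 2/5).

(1/6, 13/30, 2/5)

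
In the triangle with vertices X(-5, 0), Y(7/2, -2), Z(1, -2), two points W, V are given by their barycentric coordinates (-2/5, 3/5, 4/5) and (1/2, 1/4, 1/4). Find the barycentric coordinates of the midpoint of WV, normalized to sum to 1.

Since both coordinate triples sum to 1, the midpoint's barycentrics are the componentwise average.
(-2/5+1/2)/2 = 1/20; similarly 17/40 and 21/40.

(1/20, 17/40, 21/40)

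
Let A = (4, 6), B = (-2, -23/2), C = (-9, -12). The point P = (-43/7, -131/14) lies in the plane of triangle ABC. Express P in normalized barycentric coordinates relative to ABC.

(1/7, 1/7, 5/7)

Signed area of the reference triangle: [ABC] = ½·(4·(-23/2−(-12)) + (-2)·(-12−6) + (-9)·(6−(-23/2))) = ½·(2 + 36 − 315/2) = -239/4.
[PBC] = ½·((-43/7)·(-23/2−(-12)) + (-2)·(-12−(-131/14)) + (-9)·(-131/14−(-23/2))) = ½·(-43/14 + 37/7 − 135/7) = -239/28, so the A-coordinate is (-239/28)/(-239/4) = 1/7.
[APC] = ½·(4·(-131/14−(-12)) + (-43/7)·(-12−6) + (-9)·(6−(-131/14))) = ½·(74/7 + 774/7 − 1935/14) = -239/28, so the B-coordinate is 1/7.
[ABP] = ½·(4·(-23/2−(-131/14)) + (-2)·(-131/14−6) + (-43/7)·(6−(-23/2))) = ½·(-60/7 + 215/7 − 215/2) = -1195/28, so the C-coordinate is 5/7.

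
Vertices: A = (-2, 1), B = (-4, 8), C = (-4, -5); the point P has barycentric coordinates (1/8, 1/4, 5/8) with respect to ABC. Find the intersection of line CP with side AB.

Line CP meets AB where the C-coordinate vanishes; zeroing P's C-weight and renormalizing leaves A, B-weights 1/8 : 1/4 → (1/3, 2/3).
So Q = (1/3)·A + (2/3)·B = (-10/3, 17/3).

(-10/3, 17/3)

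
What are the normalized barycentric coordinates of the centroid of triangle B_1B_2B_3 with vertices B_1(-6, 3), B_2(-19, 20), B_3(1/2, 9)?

The centroid is the average of the vertices, so each weight is 1/3.

(1/3, 1/3, 1/3)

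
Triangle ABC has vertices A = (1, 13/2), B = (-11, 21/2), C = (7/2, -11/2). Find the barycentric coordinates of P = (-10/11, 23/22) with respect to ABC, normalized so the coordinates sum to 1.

Signed area of the reference triangle: [ABC] = ½·(1·(21/2−(-11/2)) + (-11)·(-11/2−(13/2)) + (7/2)·(13/2−(21/2))) = ½·(16 + 132 − 14) = 67.
[PBC] = ½·((-10/11)·(21/2−(-11/2)) + (-11)·(-11/2−(23/22)) + (7/2)·(23/22−(21/2))) = ½·(-160/11 + 72 − 364/11) = 134/11, so the A-coordinate is (134/11)/67 = 2/11.
[APC] = ½·(1·(23/22−(-11/2)) + (-10/11)·(-11/2−(13/2)) + (7/2)·(13/2−(23/22))) = ½·(72/11 + 120/11 + 210/11) = 201/11, so the B-coordinate is 3/11.
[ABP] = ½·(1·(21/2−(23/22)) + (-11)·(23/22−(13/2)) + (-10/11)·(13/2−(21/2))) = ½·(104/11 + 60 + 40/11) = 402/11, so the C-coordinate is 6/11.

(2/11, 3/11, 6/11)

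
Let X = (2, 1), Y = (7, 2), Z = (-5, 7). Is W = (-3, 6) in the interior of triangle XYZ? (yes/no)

Barycentric coordinates of W: (2/37, 5/37, 30/37).
The three coordinates are positive, positive, positive; a point is interior exactly when all three are positive.

yes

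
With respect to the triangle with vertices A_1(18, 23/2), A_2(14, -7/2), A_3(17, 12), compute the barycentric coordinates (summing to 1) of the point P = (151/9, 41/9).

(10/9, 4/9, -5/9)

Signed area of the reference triangle: [A_1A_2A_3] = ½·(18·(-7/2−12) + 14·(12−(23/2)) + 17·(23/2−(-7/2))) = ½·(-279 + 7 + 255) = -17/2.
[PA_2A_3] = ½·((151/9)·(-7/2−12) + 14·(12−(41/9)) + 17·(41/9−(-7/2))) = ½·(-4681/18 + 938/9 + 2465/18) = -85/9, so the A_1-coordinate is (-85/9)/(-17/2) = 10/9.
[A_1PA_3] = ½·(18·(41/9−12) + (151/9)·(12−(23/2)) + 17·(23/2−(41/9))) = ½·(-134 + 151/18 + 2125/18) = -34/9, so the A_2-coordinate is 4/9.
[A_1A_2P] = ½·(18·(-7/2−(41/9)) + 14·(41/9−(23/2)) + (151/9)·(23/2−(-7/2))) = ½·(-145 − 875/9 + 755/3) = 85/18, so the A_3-coordinate is -5/9.
Check: 10/9 + 4/9 − 5/9 = 1.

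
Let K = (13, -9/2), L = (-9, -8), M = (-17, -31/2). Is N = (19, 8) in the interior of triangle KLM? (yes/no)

Barycentric coordinates of N: (82/137, 309/137, -254/137).
The three coordinates are positive, positive, negative; a point is interior exactly when all three are positive.

no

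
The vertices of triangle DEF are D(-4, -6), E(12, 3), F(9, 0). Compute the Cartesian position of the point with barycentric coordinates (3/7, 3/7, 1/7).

(33/7, -9/7)

G = (3/7)·D + (3/7)·E + (1/7)·F.
x-coordinate: (3/7)·(-4) + (3/7)·12 + (1/7)·9 = 33/7.
y-coordinate: (3/7)·(-6) + (3/7)·3 + (1/7)·0 = -9/7.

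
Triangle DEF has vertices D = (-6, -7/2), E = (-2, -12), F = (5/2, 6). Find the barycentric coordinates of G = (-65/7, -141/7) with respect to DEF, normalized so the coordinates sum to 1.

Signed area of the reference triangle: [DEF] = ½·((-6)·(-12−6) + (-2)·(6−(-7/2)) + (5/2)·(-7/2−(-12))) = ½·(108 − 19 + 85/4) = 441/8.
[GEF] = ½·((-65/7)·(-12−6) + (-2)·(6−(-141/7)) + (5/2)·(-141/7−(-12))) = ½·(1170/7 − 366/7 − 285/14) = 189/4, so the D-coordinate is (189/4)/(441/8) = 6/7.
[DGF] = ½·((-6)·(-141/7−6) + (-65/7)·(6−(-7/2)) + (5/2)·(-7/2−(-141/7))) = ½·(1098/7 − 1235/14 + 1165/28) = 441/8, so the E-coordinate is 1.
[DEG] = ½·((-6)·(-12−(-141/7)) + (-2)·(-141/7−(-7/2)) + (-65/7)·(-7/2−(-12))) = ½·(-342/7 + 233/7 − 1105/14) = -189/4, so the F-coordinate is -6/7.

(6/7, 1, -6/7)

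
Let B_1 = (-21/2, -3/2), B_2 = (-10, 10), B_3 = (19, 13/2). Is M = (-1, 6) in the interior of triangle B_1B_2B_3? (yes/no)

yes

Barycentric coordinates of M: (338/1341, 581/1341, 422/1341).
The three coordinates are positive, positive, positive; a point is interior exactly when all three are positive.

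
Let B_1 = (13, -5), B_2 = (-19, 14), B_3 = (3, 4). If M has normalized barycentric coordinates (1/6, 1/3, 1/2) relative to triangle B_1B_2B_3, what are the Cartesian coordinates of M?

M = (1/6)·B_1 + (1/3)·B_2 + (1/2)·B_3.
x-coordinate: (1/6)·13 + (1/3)·(-19) + (1/2)·3 = -8/3.
y-coordinate: (1/6)·(-5) + (1/3)·14 + (1/2)·4 = 35/6.

(-8/3, 35/6)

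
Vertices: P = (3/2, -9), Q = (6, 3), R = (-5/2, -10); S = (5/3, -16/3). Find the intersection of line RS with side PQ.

(15/4, -3)

Barycentric coordinates of S with respect to PQR: (1/3, 1/3, 1/3).
On side PQ the R-coordinate is zero; dropping S's R-weight 1/3 and renormalizing the remaining 1/3 : 1/3 gives weights 1/2, 1/2 on P, Q.
T = (1/2)·(3/2, -9) + (1/2)·(6, 3) = (15/4, -3).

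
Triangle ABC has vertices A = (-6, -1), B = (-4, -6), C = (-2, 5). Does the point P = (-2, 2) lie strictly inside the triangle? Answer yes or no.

no

Barycentric coordinates of P: (-3/16, 3/8, 13/16).
The three coordinates are negative, positive, positive; a point is interior exactly when all three are positive.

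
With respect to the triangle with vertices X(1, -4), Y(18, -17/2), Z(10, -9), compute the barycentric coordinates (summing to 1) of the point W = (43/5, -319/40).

Signed area of the reference triangle: [XYZ] = ½·(1·(-17/2−(-9)) + 18·(-9−(-4)) + 10·(-4−(-17/2))) = ½·(1/2 − 90 + 45) = -89/4.
[WYZ] = ½·((43/5)·(-17/2−(-9)) + 18·(-9−(-319/40)) + 10·(-319/40−(-17/2))) = ½·(43/10 − 369/20 + 21/4) = -89/20, so the X-coordinate is (-89/20)/(-89/4) = 1/5.
[XWZ] = ½·(1·(-319/40−(-9)) + (43/5)·(-9−(-4)) + 10·(-4−(-319/40))) = ½·(41/40 − 43 + 159/4) = -89/80, so the Y-coordinate is 1/20.
[XYW] = ½·(1·(-17/2−(-319/40)) + 18·(-319/40−(-4)) + (43/5)·(-4−(-17/2))) = ½·(-21/40 − 1431/20 + 387/10) = -267/16, so the Z-coordinate is 3/4.
Check: 1/5 + 1/20 + 3/4 = 1.

(1/5, 1/20, 3/4)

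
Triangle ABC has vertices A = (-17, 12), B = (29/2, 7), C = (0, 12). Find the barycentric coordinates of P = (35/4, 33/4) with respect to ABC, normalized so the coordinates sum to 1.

Signed area of the reference triangle: [ABC] = ½·((-17)·(7−12) + (29/2)·(12−12) + 0·(12−7)) = ½·(85 + 0 + 0) = 85/2.
[PBC] = ½·((35/4)·(7−12) + (29/2)·(12−(33/4)) + 0·(33/4−7)) = ½·(-175/4 + 435/8 + 0) = 85/16, so the A-coordinate is (85/16)/(85/2) = 1/8.
[APC] = ½·((-17)·(33/4−12) + (35/4)·(12−12) + 0·(12−(33/4))) = ½·(255/4 + 0 + 0) = 255/8, so the B-coordinate is 3/4.
[ABP] = ½·((-17)·(7−(33/4)) + (29/2)·(33/4−12) + (35/4)·(12−7)) = ½·(85/4 − 435/8 + 175/4) = 85/16, so the C-coordinate is 1/8.

(1/8, 3/4, 1/8)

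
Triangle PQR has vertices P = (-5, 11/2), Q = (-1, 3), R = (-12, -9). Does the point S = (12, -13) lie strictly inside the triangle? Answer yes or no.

no

Barycentric coordinates of S: (-664/151, 752/151, 63/151).
The three coordinates are negative, positive, positive; a point is interior exactly when all three are positive.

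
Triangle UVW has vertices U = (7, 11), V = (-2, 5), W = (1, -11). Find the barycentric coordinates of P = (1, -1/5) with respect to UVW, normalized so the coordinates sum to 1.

Signed area of the reference triangle: [UVW] = ½·(7·(5−(-11)) + (-2)·(-11−11) + 1·(11−5)) = ½·(112 + 44 + 6) = 81.
[PVW] = ½·(1·(5−(-11)) + (-2)·(-11−(-1/5)) + 1·(-1/5−5)) = ½·(16 + 108/5 − 26/5) = 81/5, so the U-coordinate is (81/5)/81 = 1/5.
[UPW] = ½·(7·(-1/5−(-11)) + 1·(-11−11) + 1·(11−(-1/5))) = ½·(378/5 − 22 + 56/5) = 162/5, so the V-coordinate is 2/5.
[UVP] = ½·(7·(5−(-1/5)) + (-2)·(-1/5−11) + 1·(11−5)) = ½·(182/5 + 112/5 + 6) = 162/5, so the W-coordinate is 2/5.

(1/5, 2/5, 2/5)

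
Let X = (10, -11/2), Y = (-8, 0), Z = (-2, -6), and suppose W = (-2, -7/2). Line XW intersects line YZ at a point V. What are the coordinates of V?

Barycentric coordinates of W with respect to XYZ: (1/5, 2/5, 2/5).
On side YZ the X-coordinate is zero; dropping W's X-weight 1/5 and renormalizing the remaining 2/5 : 2/5 gives weights 1/2, 1/2 on Y, Z.
V = (1/2)·(-8, 0) + (1/2)·(-2, -6) = (-5, -3).

(-5, -3)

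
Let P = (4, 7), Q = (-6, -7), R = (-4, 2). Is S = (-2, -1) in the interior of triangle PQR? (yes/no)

yes

Barycentric coordinates of S: (12/31, 17/31, 2/31).
The three coordinates are positive, positive, positive; a point is interior exactly when all three are positive.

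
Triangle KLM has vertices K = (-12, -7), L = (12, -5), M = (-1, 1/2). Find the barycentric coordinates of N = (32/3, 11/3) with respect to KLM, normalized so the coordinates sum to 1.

Signed area of the reference triangle: [KLM] = ½·((-12)·(-5−(1/2)) + 12·(1/2−(-7)) + (-1)·(-7−(-5))) = ½·(66 + 90 + 2) = 79.
[NLM] = ½·((32/3)·(-5−(1/2)) + 12·(1/2−(11/3)) + (-1)·(11/3−(-5))) = ½·(-176/3 − 38 − 26/3) = -158/3, so the K-coordinate is (-158/3)/79 = -2/3.
[KNM] = ½·((-12)·(11/3−(1/2)) + (32/3)·(1/2−(-7)) + (-1)·(-7−(11/3))) = ½·(-38 + 80 + 32/3) = 79/3, so the L-coordinate is 1/3.
[KLN] = ½·((-12)·(-5−(11/3)) + 12·(11/3−(-7)) + (32/3)·(-7−(-5))) = ½·(104 + 128 − 64/3) = 316/3, so the M-coordinate is 4/3.
Check: -2/3 + 1/3 + 4/3 = 1.

(-2/3, 1/3, 4/3)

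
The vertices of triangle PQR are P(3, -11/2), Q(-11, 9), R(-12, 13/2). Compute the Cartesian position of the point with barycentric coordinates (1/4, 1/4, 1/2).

S = (1/4)·P + (1/4)·Q + (1/2)·R.
x-coordinate: (1/4)·3 + (1/4)·(-11) + (1/2)·(-12) = -8.
y-coordinate: (1/4)·(-11/2) + (1/4)·9 + (1/2)·(13/2) = 33/8.

(-8, 33/8)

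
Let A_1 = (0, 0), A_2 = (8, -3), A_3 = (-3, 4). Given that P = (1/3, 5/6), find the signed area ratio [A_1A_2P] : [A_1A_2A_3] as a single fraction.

1/3

[A_1A_2A_3] = ½·(0·(-3−4) + 8·(4−0) + (-3)·(0−(-3))) = ½·(0 + 32 − 9) = 23/2.
[A_1A_2P] = ½·(0·(-3−(5/6)) + 8·(5/6−0) + (1/3)·(0−(-3))) = ½·(0 + 20/3 + 1) = 23/6, so the ratio is (23/6)/(23/2) = 1/3.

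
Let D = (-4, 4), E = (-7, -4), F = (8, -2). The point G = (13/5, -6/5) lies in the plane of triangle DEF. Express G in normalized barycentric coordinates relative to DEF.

Signed area of the reference triangle: [DEF] = ½·((-4)·(-4−(-2)) + (-7)·(-2−4) + 8·(4−(-4))) = ½·(8 + 42 + 64) = 57.
[GEF] = ½·((13/5)·(-4−(-2)) + (-7)·(-2−(-6/5)) + 8·(-6/5−(-4))) = ½·(-26/5 + 28/5 + 112/5) = 57/5, so the D-coordinate is (57/5)/57 = 1/5.
[DGF] = ½·((-4)·(-6/5−(-2)) + (13/5)·(-2−4) + 8·(4−(-6/5))) = ½·(-16/5 − 78/5 + 208/5) = 57/5, so the E-coordinate is 1/5.
[DEG] = ½·((-4)·(-4−(-6/5)) + (-7)·(-6/5−4) + (13/5)·(4−(-4))) = ½·(56/5 + 182/5 + 104/5) = 171/5, so the F-coordinate is 3/5.

(1/5, 1/5, 3/5)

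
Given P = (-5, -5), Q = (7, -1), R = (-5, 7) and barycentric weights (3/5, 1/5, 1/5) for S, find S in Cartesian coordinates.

(-13/5, -9/5)

S = (3/5)·P + (1/5)·Q + (1/5)·R.
x-coordinate: (3/5)·(-5) + (1/5)·7 + (1/5)·(-5) = -13/5.
y-coordinate: (3/5)·(-5) + (1/5)·(-1) + (1/5)·7 = -9/5.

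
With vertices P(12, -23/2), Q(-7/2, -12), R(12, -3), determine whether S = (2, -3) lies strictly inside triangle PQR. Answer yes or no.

no

Barycentric coordinates of S: (-360/527, 20/31, 547/527).
The three coordinates are negative, positive, positive; a point is interior exactly when all three are positive.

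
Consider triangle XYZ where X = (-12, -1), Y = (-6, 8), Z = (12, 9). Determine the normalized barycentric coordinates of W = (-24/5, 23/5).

Signed area of the reference triangle: [XYZ] = ½·((-12)·(8−9) + (-6)·(9−(-1)) + 12·(-1−8)) = ½·(12 − 60 − 108) = -78.
[WYZ] = ½·((-24/5)·(8−9) + (-6)·(9−(23/5)) + 12·(23/5−8)) = ½·(24/5 − 132/5 − 204/5) = -156/5, so the X-coordinate is (-156/5)/(-78) = 2/5.
[XWZ] = ½·((-12)·(23/5−9) + (-24/5)·(9−(-1)) + 12·(-1−(23/5))) = ½·(264/5 − 48 − 336/5) = -156/5, so the Y-coordinate is 2/5.
[XYW] = ½·((-12)·(8−(23/5)) + (-6)·(23/5−(-1)) + (-24/5)·(-1−8)) = ½·(-204/5 − 168/5 + 216/5) = -78/5, so the Z-coordinate is 1/5.

(2/5, 2/5, 1/5)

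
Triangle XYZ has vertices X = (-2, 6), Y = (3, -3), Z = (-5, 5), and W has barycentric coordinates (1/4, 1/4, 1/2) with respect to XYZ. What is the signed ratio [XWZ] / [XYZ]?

The signed ratio [XWZ]/[XYZ] equals the barycentric coordinate of W at vertex Y, which is 1/4.

1/4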